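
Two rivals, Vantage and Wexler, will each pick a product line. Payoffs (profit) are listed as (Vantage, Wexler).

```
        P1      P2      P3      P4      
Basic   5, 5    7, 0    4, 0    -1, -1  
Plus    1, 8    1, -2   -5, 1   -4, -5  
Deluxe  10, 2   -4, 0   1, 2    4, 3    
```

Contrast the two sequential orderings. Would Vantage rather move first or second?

first

If Vantage leads: Wexler's best replies are Basic→P1, Plus→P1, Deluxe→P4; Vantage's induced payoffs 5, 1, 4; outcome (Basic, P1), payoffs (5, 5).
If Wexler leads: Vantage's best replies are P1→Deluxe, P2→Basic, P3→Basic, P4→Deluxe; Wexler's induced payoffs 2, 0, 0, 3; outcome (Deluxe, P4), payoffs (4, 3).
Vantage gets 5 moving first and 4 moving second, so Vantage prefers to move first.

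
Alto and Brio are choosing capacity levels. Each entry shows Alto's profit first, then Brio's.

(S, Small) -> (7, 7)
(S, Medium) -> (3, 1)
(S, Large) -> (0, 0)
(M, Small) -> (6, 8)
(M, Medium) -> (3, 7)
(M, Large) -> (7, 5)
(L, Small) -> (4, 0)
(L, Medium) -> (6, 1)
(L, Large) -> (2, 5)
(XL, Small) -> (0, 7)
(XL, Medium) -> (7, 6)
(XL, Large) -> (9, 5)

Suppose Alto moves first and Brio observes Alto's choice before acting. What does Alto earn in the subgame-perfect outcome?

Work backward from Brio's decision.
- S: BR = Small, leader payoff 7.
- M: BR = Small, leader payoff 6.
- L: BR = Large, leader payoff 2.
- XL: BR = Small, leader payoff 0.
Maximizing over 7, 6, 2, 0, Alto chooses S. Subgame-perfect outcome: (S, Small) with payoffs (7, 7).

7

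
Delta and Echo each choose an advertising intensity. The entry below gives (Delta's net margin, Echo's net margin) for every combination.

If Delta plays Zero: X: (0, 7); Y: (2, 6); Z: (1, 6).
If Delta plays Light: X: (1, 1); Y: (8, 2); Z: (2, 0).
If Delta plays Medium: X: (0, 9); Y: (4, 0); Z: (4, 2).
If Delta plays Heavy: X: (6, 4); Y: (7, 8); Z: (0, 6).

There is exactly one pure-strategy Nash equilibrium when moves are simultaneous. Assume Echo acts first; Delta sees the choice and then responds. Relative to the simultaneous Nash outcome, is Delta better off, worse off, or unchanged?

Solve by backward induction (Echo leads).
- X: Delta compares 0, 1, 0, 6 and picks Heavy; Echo would get 4.
- Y: Delta compares 2, 8, 4, 7 and picks Light; Echo would get 2.
- Z: Delta compares 1, 2, 4, 0 and picks Medium; Echo would get 2.
Echo's induced payoffs are 4, 2, 2, so Echo commits to X. Subgame-perfect outcome: (Heavy, X) with payoffs (6, 4).
For the simultaneous game, intersect best replies.
Delta's best replies: X→Heavy; Y→Light; Z→Medium.
Echo's best replies: Zero→X; Light→Y; Medium→X; Heavy→Y.
The unique mutual best reply is (Light, Y), giving (8, 2).
Delta earns 6 sequentially versus 8 at the Nash outcome: worse off.

worse off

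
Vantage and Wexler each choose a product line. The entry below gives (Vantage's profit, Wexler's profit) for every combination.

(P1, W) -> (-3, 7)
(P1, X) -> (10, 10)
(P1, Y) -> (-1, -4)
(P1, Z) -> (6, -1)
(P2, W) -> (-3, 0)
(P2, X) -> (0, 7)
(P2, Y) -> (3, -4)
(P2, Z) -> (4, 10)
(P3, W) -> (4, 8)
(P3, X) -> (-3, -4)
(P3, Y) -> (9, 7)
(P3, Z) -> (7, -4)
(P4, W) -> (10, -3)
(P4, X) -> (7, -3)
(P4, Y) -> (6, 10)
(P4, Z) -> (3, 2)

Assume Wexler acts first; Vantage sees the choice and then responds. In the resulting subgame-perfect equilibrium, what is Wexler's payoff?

10

Work backward from Vantage's decision.
- W: BR = P4, leader payoff -3.
- X: BR = P1, leader payoff 10.
- Y: BR = P3, leader payoff 7.
- Z: BR = P3, leader payoff -4.
Maximizing over -3, 10, 7, -4, Wexler chooses X. Subgame-perfect outcome: (P1, X) with payoffs (10, 10).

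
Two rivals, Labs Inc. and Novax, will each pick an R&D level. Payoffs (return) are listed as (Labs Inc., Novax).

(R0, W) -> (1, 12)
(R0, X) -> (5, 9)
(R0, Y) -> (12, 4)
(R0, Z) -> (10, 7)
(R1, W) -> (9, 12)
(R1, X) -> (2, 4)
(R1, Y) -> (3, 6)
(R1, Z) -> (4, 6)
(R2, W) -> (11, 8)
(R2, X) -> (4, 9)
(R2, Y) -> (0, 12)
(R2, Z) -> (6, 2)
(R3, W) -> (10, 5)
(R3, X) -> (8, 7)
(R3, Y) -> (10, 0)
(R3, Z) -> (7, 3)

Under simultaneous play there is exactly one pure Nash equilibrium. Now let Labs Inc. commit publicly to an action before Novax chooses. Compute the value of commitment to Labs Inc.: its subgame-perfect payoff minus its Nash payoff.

Backward induction with Labs Inc. moving first.
- R0: BR = W, leader payoff 1.
- R1: BR = W, leader payoff 9.
- R2: BR = Y, leader payoff 0.
- R3: BR = X, leader payoff 8.
Labs Inc.'s induced payoffs are 1, 9, 0, 8, so Labs Inc. commits to R1. Subgame-perfect outcome: (R1, W) with payoffs (9, 12).
Now find the simultaneous Nash equilibrium.
Labs Inc.'s best replies: W→R2; X→R3; Y→R0; Z→R0.
Novax's best replies: R0→W; R1→W; R2→Y; R3→X.
The unique mutual best reply is (R3, X), giving (8, 7).
Labs Inc.'s commitment gain: 9 − 8 = 1.

1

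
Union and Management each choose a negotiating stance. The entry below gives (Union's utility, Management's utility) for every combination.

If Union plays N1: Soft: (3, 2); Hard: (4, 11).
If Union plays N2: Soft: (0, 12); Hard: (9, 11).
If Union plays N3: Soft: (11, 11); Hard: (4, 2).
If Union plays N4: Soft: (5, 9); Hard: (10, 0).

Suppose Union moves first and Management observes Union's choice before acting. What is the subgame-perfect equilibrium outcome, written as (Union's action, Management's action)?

(N3, Soft)

Backward induction with Union moving first.
- N1 → Management plays Hard (best of 2, 11); Union gets 4.
- N2 → Management plays Soft (best of 12, 11); Union gets 0.
- N3 → Management plays Soft (best of 11, 2); Union gets 11.
- N4 → Management plays Soft (best of 9, 0); Union gets 5.
Among 4, 0, 11, 5, the best is 11 at N3. Subgame-perfect outcome: (N3, Soft) with payoffs (11, 11).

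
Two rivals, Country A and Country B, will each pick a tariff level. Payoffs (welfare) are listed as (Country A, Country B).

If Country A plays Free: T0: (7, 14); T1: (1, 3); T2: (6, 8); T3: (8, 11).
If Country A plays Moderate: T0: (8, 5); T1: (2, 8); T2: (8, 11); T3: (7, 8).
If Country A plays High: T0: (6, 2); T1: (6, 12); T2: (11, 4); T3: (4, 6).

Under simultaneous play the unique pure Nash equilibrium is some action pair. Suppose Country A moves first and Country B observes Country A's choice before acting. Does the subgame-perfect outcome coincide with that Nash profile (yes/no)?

Backward induction with Country A moving first.
- Free: Country B compares 14, 3, 8, 11 and picks T0; Country A would get 7.
- Moderate: Country B compares 5, 8, 11, 8 and picks T2; Country A would get 8.
- High: Country B compares 2, 12, 4, 6 and picks T1; Country A would get 6.
Among 7, 8, 6, the best is 8 at Moderate. Subgame-perfect outcome: (Moderate, T2) with payoffs (8, 11).
Now find the simultaneous Nash equilibrium.
Country A's best replies: T0→Moderate; T1→High; T2→High; T3→Free.
Country B's best replies: Free→T0; Moderate→T2; High→T1.
Only (High, T1) has each player best-responding; Nash payoffs (6, 12).
Sequential outcome (Moderate, T2) differs from the Nash profile (High, T1).

no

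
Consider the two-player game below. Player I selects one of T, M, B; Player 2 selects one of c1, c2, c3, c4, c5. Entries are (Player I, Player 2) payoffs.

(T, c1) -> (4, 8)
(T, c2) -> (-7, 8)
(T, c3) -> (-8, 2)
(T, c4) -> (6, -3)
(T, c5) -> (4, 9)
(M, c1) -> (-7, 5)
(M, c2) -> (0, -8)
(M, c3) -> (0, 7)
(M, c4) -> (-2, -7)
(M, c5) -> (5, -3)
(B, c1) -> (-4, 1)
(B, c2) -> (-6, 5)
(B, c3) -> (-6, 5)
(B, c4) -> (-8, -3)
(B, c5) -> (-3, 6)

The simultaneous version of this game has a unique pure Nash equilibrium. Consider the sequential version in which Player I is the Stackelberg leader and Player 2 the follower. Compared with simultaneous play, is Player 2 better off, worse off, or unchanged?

better off

Solve by backward induction (Player I leads).
- T → Player 2 plays c5 (best of 8, 8, 2, -3, 9); Player I gets 4.
- M → Player 2 plays c3 (best of 5, -8, 7, -7, -3); Player I gets 0.
- B → Player 2 plays c5 (best of 1, 5, 5, -3, 6); Player I gets -3.
Maximizing over 4, 0, -3, Player I chooses T. Subgame-perfect outcome: (T, c5) with payoffs (4, 9).
Now find the simultaneous Nash equilibrium.
Player I's best replies: c1→T; c2→M; c3→M; c4→T; c5→M.
Player 2's best replies: T→c5; M→c3; B→c5.
The unique mutual best reply is (M, c3), giving (0, 7).
Player 2 earns 9 sequentially versus 7 at the Nash outcome: better off.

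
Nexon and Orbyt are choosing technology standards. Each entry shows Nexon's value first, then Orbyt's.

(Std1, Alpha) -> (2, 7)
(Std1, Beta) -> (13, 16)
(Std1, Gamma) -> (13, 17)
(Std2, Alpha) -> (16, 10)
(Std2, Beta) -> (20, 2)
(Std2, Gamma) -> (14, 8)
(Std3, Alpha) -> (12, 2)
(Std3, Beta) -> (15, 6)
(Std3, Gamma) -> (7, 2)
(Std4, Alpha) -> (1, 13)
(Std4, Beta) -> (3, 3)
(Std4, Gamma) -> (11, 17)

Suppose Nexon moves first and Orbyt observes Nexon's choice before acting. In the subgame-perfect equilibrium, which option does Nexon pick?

Orbyt best-responds to each possible Nexon move:
- Std1: BR = Gamma, leader payoff 13.
- Std2: BR = Alpha, leader payoff 16.
- Std3: BR = Beta, leader payoff 15.
- Std4: BR = Gamma, leader payoff 11.
Nexon's induced payoffs are 13, 16, 15, 11, so Nexon commits to Std2. Subgame-perfect outcome: (Std2, Alpha) with payoffs (16, 10).

Std2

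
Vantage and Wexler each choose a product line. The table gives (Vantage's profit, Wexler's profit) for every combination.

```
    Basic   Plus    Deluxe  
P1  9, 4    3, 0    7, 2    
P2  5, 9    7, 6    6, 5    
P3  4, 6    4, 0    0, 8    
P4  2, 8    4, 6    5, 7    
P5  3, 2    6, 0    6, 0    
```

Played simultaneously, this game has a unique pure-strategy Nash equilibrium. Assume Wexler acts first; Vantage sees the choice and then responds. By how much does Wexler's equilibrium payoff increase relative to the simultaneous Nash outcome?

Solve by backward induction (Wexler leads).
- Basic: BR = P1, leader payoff 4.
- Plus: BR = P2, leader payoff 6.
- Deluxe: BR = P1, leader payoff 2.
Among 4, 6, 2, the best is 6 at Plus. Subgame-perfect outcome: (P2, Plus) with payoffs (7, 6).
Now find the simultaneous Nash equilibrium.
Vantage's best replies: Basic→P1; Plus→P2; Deluxe→P1.
Wexler's best replies: P1→Basic; P2→Basic; P3→Deluxe; P4→Basic; P5→Basic.
Only (P1, Basic) has each player best-responding; Nash payoffs (9, 4).
Wexler's commitment gain: 6 − 4 = 2.

2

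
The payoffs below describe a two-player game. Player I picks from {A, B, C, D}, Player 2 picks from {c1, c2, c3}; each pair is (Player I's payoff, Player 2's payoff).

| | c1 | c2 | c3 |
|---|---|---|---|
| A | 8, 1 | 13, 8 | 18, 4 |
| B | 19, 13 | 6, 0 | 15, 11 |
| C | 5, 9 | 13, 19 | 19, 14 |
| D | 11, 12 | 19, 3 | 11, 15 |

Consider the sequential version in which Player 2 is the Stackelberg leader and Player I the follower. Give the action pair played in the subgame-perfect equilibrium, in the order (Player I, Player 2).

Player I best-responds to each possible Player 2 move:
- c1 → Player I plays B (best of 8, 19, 5, 11); Player 2 gets 13.
- c2 → Player I plays D (best of 13, 6, 13, 19); Player 2 gets 3.
- c3 → Player I plays C (best of 18, 15, 19, 11); Player 2 gets 14.
Player 2's induced payoffs are 13, 3, 14, so Player 2 commits to c3. Subgame-perfect outcome: (C, c3) with payoffs (19, 14).

(C, c3)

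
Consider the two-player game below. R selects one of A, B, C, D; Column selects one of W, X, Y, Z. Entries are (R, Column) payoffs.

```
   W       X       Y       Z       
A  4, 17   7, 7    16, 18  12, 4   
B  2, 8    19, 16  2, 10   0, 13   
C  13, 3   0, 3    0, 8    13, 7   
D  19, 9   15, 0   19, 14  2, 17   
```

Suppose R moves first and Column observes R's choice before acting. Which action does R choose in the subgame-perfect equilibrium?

B

Solve by backward induction (R leads).
- A: BR = Y, leader payoff 16.
- B: BR = X, leader payoff 19.
- C: BR = Y, leader payoff 0.
- D: BR = Z, leader payoff 2.
Maximizing over 16, 19, 0, 2, R chooses B. Subgame-perfect outcome: (B, X) with payoffs (19, 16).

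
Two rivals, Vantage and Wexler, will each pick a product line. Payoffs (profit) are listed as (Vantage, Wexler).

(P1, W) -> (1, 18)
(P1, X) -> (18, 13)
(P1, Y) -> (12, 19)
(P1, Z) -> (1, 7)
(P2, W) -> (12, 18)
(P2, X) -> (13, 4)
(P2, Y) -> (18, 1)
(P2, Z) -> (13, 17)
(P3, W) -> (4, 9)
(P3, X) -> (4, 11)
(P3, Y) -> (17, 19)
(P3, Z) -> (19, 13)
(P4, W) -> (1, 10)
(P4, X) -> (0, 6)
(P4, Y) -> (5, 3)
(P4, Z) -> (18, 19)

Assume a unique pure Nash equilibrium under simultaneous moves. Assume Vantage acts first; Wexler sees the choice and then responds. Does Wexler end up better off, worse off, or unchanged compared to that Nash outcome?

better off

Solve by backward induction (Vantage leads).
- P1: Wexler compares 18, 13, 19, 7 and picks Y; Vantage would get 12.
- P2: Wexler compares 18, 4, 1, 17 and picks W; Vantage would get 12.
- P3: Wexler compares 9, 11, 19, 13 and picks Y; Vantage would get 17.
- P4: Wexler compares 10, 6, 3, 19 and picks Z; Vantage would get 18.
Among 12, 12, 17, 18, the best is 18 at P4. Subgame-perfect outcome: (P4, Z) with payoffs (18, 19).
For the simultaneous game, intersect best replies.
Vantage's best replies: W→P2; X→P1; Y→P2; Z→P3.
Wexler's best replies: P1→Y; P2→W; P3→Y; P4→Z.
The unique mutual best reply is (P2, W), giving (12, 18).
Wexler earns 19 sequentially versus 18 at the Nash outcome: better off.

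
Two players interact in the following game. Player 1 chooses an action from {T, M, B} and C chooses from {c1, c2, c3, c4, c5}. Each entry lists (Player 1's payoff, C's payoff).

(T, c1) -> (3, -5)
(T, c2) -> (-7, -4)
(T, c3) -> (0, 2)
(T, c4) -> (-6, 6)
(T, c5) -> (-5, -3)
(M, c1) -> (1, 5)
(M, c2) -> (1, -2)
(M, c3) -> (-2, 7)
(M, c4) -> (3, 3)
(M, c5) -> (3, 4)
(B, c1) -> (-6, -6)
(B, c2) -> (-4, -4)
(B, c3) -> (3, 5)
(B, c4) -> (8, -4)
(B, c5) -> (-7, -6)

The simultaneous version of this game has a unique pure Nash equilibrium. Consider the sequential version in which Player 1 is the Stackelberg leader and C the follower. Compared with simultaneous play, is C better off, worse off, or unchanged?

Backward induction with Player 1 moving first.
- T: BR = c4, leader payoff -6.
- M: BR = c3, leader payoff -2.
- B: BR = c3, leader payoff 3.
Among -6, -2, 3, the best is 3 at B. Subgame-perfect outcome: (B, c3) with payoffs (3, 5).
Under simultaneous play:
Player 1's best replies: c1→T; c2→M; c3→B; c4→B; c5→M.
C's best replies: T→c4; M→c3; B→c3.
The unique mutual best reply is (B, c3), giving (3, 5).
C earns 5 sequentially versus 5 at the Nash outcome: unchanged.

unchanged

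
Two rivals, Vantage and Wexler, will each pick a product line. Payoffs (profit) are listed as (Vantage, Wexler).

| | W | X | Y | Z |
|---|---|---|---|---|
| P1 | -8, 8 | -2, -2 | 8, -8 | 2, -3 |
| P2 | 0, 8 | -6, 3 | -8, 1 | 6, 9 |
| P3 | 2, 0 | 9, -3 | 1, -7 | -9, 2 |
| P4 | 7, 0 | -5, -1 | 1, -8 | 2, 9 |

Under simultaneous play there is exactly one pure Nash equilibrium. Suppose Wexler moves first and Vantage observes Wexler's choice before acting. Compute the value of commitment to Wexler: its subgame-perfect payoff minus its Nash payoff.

Work backward from Vantage's decision.
- W: Vantage compares -8, 0, 2, 7 and picks P4; Wexler would get 0.
- X: Vantage compares -2, -6, 9, -5 and picks P3; Wexler would get -3.
- Y: Vantage compares 8, -8, 1, 1 and picks P1; Wexler would get -8.
- Z: Vantage compares 2, 6, -9, 2 and picks P2; Wexler would get 9.
Maximizing over 0, -3, -8, 9, Wexler chooses Z. Subgame-perfect outcome: (P2, Z) with payoffs (6, 9).
Now find the simultaneous Nash equilibrium.
Vantage's best replies: W→P4; X→P3; Y→P1; Z→P2.
Wexler's best replies: P1→W; P2→Z; P3→Z; P4→Z.
Only (P2, Z) has each player best-responding; Nash payoffs (6, 9).
Wexler's commitment gain: 9 − 9 = 0.

0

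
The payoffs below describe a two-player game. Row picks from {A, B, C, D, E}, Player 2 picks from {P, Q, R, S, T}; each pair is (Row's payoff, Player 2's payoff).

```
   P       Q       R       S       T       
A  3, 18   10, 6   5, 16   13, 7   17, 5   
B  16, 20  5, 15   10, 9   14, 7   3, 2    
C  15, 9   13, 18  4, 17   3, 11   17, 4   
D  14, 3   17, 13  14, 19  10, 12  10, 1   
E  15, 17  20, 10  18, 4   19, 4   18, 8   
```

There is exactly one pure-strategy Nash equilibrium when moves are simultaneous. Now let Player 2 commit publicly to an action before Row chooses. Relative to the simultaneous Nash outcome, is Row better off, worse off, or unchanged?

unchanged

Row best-responds to each possible Player 2 move:
- P: BR = B, leader payoff 20.
- Q: BR = E, leader payoff 10.
- R: BR = E, leader payoff 4.
- S: BR = E, leader payoff 4.
- T: BR = E, leader payoff 8.
Among 20, 10, 4, 4, 8, the best is 20 at P. Subgame-perfect outcome: (B, P) with payoffs (16, 20).
Under simultaneous play:
Row's best replies: P→B; Q→E; R→E; S→E; T→E.
Player 2's best replies: A→P; B→P; C→Q; D→R; E→P.
The unique mutual best reply is (B, P), giving (16, 20).
Row earns 16 sequentially versus 16 at the Nash outcome: unchanged.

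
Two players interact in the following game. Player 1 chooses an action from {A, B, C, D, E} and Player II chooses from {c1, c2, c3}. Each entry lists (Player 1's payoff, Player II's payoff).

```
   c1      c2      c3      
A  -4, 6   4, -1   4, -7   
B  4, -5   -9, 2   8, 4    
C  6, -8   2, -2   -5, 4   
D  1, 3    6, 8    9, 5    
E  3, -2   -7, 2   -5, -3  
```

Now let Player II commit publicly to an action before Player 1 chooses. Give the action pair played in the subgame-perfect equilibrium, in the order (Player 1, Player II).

Solve by backward induction (Player II leads).
- c1: Player 1 compares -4, 4, 6, 1, 3 and picks C; Player II would get -8.
- c2: Player 1 compares 4, -9, 2, 6, -7 and picks D; Player II would get 8.
- c3: Player 1 compares 4, 8, -5, 9, -5 and picks D; Player II would get 5.
Player II's induced payoffs are -8, 8, 5, so Player II commits to c2. Subgame-perfect outcome: (D, c2) with payoffs (6, 8).

(D, c2)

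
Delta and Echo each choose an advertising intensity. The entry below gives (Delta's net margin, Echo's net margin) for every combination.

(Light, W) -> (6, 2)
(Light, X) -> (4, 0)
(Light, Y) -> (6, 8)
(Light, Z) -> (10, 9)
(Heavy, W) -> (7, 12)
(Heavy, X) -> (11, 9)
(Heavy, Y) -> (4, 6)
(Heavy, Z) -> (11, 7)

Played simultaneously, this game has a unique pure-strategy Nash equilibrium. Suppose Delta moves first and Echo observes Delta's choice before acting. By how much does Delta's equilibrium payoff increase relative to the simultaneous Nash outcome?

Solve by backward induction (Delta leads).
- Light: Echo compares 2, 0, 8, 9 and picks Z; Delta would get 10.
- Heavy: Echo compares 12, 9, 6, 7 and picks W; Delta would get 7.
Delta's induced payoffs are 10, 7, so Delta commits to Light. Subgame-perfect outcome: (Light, Z) with payoffs (10, 9).
Under simultaneous play:
Delta's best replies: W→Heavy; X→Heavy; Y→Light; Z→Heavy.
Echo's best replies: Light→Z; Heavy→W.
Only (Heavy, W) has each player best-responding; Nash payoffs (7, 12).
Delta's commitment gain: 10 − 7 = 3.

3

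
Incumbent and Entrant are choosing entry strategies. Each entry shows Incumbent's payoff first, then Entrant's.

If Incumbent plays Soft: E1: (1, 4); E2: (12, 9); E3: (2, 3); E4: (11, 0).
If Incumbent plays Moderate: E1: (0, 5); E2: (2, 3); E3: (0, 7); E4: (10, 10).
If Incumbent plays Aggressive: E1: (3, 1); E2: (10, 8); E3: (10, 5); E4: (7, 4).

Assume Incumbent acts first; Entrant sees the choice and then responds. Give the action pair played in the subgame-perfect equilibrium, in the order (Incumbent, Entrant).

(Soft, E2)

Work backward from Entrant's decision.
- Soft: Entrant compares 4, 9, 3, 0 and picks E2; Incumbent would get 12.
- Moderate: Entrant compares 5, 3, 7, 10 and picks E4; Incumbent would get 10.
- Aggressive: Entrant compares 1, 8, 5, 4 and picks E2; Incumbent would get 10.
Maximizing over 12, 10, 10, Incumbent chooses Soft. Subgame-perfect outcome: (Soft, E2) with payoffs (12, 9).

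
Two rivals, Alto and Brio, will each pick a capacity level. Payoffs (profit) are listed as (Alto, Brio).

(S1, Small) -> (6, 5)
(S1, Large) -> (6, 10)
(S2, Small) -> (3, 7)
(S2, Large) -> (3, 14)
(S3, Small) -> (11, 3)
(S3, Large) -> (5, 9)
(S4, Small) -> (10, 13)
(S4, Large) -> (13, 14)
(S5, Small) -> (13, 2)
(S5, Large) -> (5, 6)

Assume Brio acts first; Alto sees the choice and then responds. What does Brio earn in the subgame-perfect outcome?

Solve by backward induction (Brio leads).
- Small → Alto plays S5 (best of 6, 3, 11, 10, 13); Brio gets 2.
- Large → Alto plays S4 (best of 6, 3, 5, 13, 5); Brio gets 14.
Brio's induced payoffs are 2, 14, so Brio commits to Large. Subgame-perfect outcome: (S4, Large) with payoffs (13, 14).

14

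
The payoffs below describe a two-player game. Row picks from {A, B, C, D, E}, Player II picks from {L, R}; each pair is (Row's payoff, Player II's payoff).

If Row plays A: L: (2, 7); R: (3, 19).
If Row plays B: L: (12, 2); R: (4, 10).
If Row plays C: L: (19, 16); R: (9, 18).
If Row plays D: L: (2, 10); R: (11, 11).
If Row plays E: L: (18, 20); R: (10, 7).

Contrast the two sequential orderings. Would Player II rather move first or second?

second

If Row leads: Player II's best replies are A→R, B→R, C→R, D→R, E→L; Row's induced payoffs 3, 4, 9, 11, 18; outcome (E, L), payoffs (18, 20).
If Player II leads: Row's best replies are L→C, R→D; Player II's induced payoffs 16, 11; outcome (C, L), payoffs (19, 16).
Player II gets 16 moving first and 20 moving second, so Player II prefers to move second.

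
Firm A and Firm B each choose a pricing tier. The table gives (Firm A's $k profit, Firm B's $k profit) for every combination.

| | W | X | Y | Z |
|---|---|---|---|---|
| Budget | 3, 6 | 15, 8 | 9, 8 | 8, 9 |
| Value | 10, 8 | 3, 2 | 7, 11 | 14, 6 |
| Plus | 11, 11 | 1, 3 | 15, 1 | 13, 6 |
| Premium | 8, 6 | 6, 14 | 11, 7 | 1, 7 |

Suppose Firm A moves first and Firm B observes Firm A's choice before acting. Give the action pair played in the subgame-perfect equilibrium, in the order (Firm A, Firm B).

(Plus, W)

Work backward from Firm B's decision.
- Budget → Firm B plays Z (best of 6, 8, 8, 9); Firm A gets 8.
- Value → Firm B plays Y (best of 8, 2, 11, 6); Firm A gets 7.
- Plus → Firm B plays W (best of 11, 3, 1, 6); Firm A gets 11.
- Premium → Firm B plays X (best of 6, 14, 7, 7); Firm A gets 6.
Firm A's induced payoffs are 8, 7, 11, 6, so Firm A commits to Plus. Subgame-perfect outcome: (Plus, W) with payoffs (11, 11).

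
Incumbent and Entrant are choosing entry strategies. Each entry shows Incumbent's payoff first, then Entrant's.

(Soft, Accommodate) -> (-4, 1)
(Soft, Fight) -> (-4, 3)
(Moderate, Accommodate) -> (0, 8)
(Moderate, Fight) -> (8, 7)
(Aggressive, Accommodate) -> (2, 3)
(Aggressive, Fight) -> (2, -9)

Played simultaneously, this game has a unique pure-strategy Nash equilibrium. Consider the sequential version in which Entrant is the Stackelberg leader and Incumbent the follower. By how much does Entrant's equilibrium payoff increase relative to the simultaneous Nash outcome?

Backward induction with Entrant moving first.
- Accommodate: Incumbent compares -4, 0, 2 and picks Aggressive; Entrant would get 3.
- Fight: Incumbent compares -4, 8, 2 and picks Moderate; Entrant would get 7.
Entrant's induced payoffs are 3, 7, so Entrant commits to Fight. Subgame-perfect outcome: (Moderate, Fight) with payoffs (8, 7).
Under simultaneous play:
Incumbent's best replies: Accommodate→Aggressive; Fight→Moderate.
Entrant's best replies: Soft→Fight; Moderate→Accommodate; Aggressive→Accommodate.
The unique mutual best reply is (Aggressive, Accommodate), giving (2, 3).
Entrant's commitment gain: 7 − 3 = 4.

4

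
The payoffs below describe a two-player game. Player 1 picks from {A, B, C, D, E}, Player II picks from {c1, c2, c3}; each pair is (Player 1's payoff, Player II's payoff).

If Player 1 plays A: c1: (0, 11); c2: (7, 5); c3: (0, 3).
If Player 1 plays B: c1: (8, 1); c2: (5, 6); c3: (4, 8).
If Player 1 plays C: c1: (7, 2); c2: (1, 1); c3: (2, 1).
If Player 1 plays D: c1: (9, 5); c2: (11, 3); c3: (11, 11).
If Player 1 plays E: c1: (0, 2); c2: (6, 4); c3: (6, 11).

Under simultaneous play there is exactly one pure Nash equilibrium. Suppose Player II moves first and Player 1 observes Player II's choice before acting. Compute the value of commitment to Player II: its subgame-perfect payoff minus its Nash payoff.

0

Solve by backward induction (Player II leads).
- c1: Player 1 compares 0, 8, 7, 9, 0 and picks D; Player II would get 5.
- c2: Player 1 compares 7, 5, 1, 11, 6 and picks D; Player II would get 3.
- c3: Player 1 compares 0, 4, 2, 11, 6 and picks D; Player II would get 11.
Maximizing over 5, 3, 11, Player II chooses c3. Subgame-perfect outcome: (D, c3) with payoffs (11, 11).
For the simultaneous game, intersect best replies.
Player 1's best replies: c1→D; c2→D; c3→D.
Player II's best replies: A→c1; B→c3; C→c1; D→c3; E→c3.
The unique mutual best reply is (D, c3), giving (11, 11).
Player II's commitment gain: 11 − 11 = 0.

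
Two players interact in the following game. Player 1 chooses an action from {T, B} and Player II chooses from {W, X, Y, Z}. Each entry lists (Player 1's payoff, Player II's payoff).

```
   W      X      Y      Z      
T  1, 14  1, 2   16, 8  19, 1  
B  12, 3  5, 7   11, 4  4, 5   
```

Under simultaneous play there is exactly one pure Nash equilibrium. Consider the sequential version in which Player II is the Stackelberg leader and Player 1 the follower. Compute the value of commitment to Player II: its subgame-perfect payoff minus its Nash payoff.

1

Player 1 best-responds to each possible Player II move:
- W: BR = B, leader payoff 3.
- X: BR = B, leader payoff 7.
- Y: BR = T, leader payoff 8.
- Z: BR = T, leader payoff 1.
Player II's induced payoffs are 3, 7, 8, 1, so Player II commits to Y. Subgame-perfect outcome: (T, Y) with payoffs (16, 8).
Under simultaneous play:
Player 1's best replies: W→B; X→B; Y→T; Z→T.
Player II's best replies: T→W; B→X.
The unique mutual best reply is (B, X), giving (5, 7).
Player II's commitment gain: 8 − 7 = 1.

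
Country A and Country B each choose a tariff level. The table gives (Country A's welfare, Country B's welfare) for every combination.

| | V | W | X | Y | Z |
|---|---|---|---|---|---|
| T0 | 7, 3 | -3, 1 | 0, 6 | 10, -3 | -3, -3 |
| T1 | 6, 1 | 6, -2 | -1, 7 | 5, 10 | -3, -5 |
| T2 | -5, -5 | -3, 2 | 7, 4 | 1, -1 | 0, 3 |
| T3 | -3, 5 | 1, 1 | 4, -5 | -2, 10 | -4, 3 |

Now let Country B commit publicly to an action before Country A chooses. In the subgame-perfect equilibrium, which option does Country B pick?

Solve by backward induction (Country B leads).
- V → Country A plays T0 (best of 7, 6, -5, -3); Country B gets 3.
- W → Country A plays T1 (best of -3, 6, -3, 1); Country B gets -2.
- X → Country A plays T2 (best of 0, -1, 7, 4); Country B gets 4.
- Y → Country A plays T0 (best of 10, 5, 1, -2); Country B gets -3.
- Z → Country A plays T2 (best of -3, -3, 0, -4); Country B gets 3.
Country B's induced payoffs are 3, -2, 4, -3, 3, so Country B commits to X. Subgame-perfect outcome: (T2, X) with payoffs (7, 4).

X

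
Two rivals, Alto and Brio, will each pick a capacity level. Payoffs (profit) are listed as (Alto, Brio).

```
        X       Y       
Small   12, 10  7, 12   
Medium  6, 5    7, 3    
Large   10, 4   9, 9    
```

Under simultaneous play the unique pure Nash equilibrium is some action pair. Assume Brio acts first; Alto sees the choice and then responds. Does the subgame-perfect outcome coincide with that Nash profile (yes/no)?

no

Backward induction with Brio moving first.
- X → Alto plays Small (best of 12, 6, 10); Brio gets 10.
- Y → Alto plays Large (best of 7, 7, 9); Brio gets 9.
Among 10, 9, the best is 10 at X. Subgame-perfect outcome: (Small, X) with payoffs (12, 10).
For the simultaneous game, intersect best replies.
Alto's best replies: X→Small; Y→Large.
Brio's best replies: Small→Y; Medium→X; Large→Y.
The unique mutual best reply is (Large, Y), giving (9, 9).
Sequential outcome (Small, X) differs from the Nash profile (Large, Y).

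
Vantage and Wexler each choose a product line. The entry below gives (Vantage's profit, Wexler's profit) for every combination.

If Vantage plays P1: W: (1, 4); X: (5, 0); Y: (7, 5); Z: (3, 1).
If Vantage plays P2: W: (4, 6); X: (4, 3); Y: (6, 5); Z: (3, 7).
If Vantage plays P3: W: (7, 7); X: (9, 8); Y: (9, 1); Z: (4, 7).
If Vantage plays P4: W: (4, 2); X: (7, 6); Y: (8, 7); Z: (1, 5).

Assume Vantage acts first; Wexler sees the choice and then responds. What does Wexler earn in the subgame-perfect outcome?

Solve by backward induction (Vantage leads).
- P1 → Wexler plays Y (best of 4, 0, 5, 1); Vantage gets 7.
- P2 → Wexler plays Z (best of 6, 3, 5, 7); Vantage gets 3.
- P3 → Wexler plays X (best of 7, 8, 1, 7); Vantage gets 9.
- P4 → Wexler plays Y (best of 2, 6, 7, 5); Vantage gets 8.
Vantage's induced payoffs are 7, 3, 9, 8, so Vantage commits to P3. Subgame-perfect outcome: (P3, X) with payoffs (9, 8).

8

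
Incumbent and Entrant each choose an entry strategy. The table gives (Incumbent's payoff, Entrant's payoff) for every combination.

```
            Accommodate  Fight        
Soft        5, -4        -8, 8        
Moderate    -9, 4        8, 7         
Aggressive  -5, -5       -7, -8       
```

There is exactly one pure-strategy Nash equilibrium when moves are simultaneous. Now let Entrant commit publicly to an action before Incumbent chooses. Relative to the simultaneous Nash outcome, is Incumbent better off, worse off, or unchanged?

Solve by backward induction (Entrant leads).
- Accommodate: BR = Soft, leader payoff -4.
- Fight: BR = Moderate, leader payoff 7.
Maximizing over -4, 7, Entrant chooses Fight. Subgame-perfect outcome: (Moderate, Fight) with payoffs (8, 7).
Now find the simultaneous Nash equilibrium.
Incumbent's best replies: Accommodate→Soft; Fight→Moderate.
Entrant's best replies: Soft→Fight; Moderate→Fight; Aggressive→Accommodate.
The unique mutual best reply is (Moderate, Fight), giving (8, 7).
Incumbent earns 8 sequentially versus 8 at the Nash outcome: unchanged.

unchanged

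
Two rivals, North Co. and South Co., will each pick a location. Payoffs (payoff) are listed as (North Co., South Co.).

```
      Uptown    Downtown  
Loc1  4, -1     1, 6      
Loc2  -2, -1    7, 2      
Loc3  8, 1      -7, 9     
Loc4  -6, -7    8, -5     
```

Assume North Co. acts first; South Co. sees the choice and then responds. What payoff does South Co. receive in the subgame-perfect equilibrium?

-5

Solve by backward induction (North Co. leads).
- Loc1: South Co. compares -1, 6 and picks Downtown; North Co. would get 1.
- Loc2: South Co. compares -1, 2 and picks Downtown; North Co. would get 7.
- Loc3: South Co. compares 1, 9 and picks Downtown; North Co. would get -7.
- Loc4: South Co. compares -7, -5 and picks Downtown; North Co. would get 8.
Maximizing over 1, 7, -7, 8, North Co. chooses Loc4. Subgame-perfect outcome: (Loc4, Downtown) with payoffs (8, -5).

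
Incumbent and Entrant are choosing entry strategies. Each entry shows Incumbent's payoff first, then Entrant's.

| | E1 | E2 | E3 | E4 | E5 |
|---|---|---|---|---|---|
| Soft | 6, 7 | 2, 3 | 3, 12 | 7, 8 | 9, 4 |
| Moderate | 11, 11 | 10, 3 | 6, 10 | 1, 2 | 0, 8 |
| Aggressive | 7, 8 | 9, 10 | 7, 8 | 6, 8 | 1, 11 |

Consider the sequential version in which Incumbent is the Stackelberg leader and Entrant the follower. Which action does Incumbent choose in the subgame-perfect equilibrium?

Moderate

Work backward from Entrant's decision.
- Soft: Entrant compares 7, 3, 12, 8, 4 and picks E3; Incumbent would get 3.
- Moderate: Entrant compares 11, 3, 10, 2, 8 and picks E1; Incumbent would get 11.
- Aggressive: Entrant compares 8, 10, 8, 8, 11 and picks E5; Incumbent would get 1.
Incumbent's induced payoffs are 3, 11, 1, so Incumbent commits to Moderate. Subgame-perfect outcome: (Moderate, E1) with payoffs (11, 11).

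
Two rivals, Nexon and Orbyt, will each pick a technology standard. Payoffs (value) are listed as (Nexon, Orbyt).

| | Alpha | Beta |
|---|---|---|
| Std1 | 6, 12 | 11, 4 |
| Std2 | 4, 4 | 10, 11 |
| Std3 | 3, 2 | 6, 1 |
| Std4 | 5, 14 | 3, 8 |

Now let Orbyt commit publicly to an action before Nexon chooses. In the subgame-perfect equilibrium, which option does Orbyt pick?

Solve by backward induction (Orbyt leads).
- Alpha → Nexon plays Std1 (best of 6, 4, 3, 5); Orbyt gets 12.
- Beta → Nexon plays Std1 (best of 11, 10, 6, 3); Orbyt gets 4.
Maximizing over 12, 4, Orbyt chooses Alpha. Subgame-perfect outcome: (Std1, Alpha) with payoffs (6, 12).

Alpha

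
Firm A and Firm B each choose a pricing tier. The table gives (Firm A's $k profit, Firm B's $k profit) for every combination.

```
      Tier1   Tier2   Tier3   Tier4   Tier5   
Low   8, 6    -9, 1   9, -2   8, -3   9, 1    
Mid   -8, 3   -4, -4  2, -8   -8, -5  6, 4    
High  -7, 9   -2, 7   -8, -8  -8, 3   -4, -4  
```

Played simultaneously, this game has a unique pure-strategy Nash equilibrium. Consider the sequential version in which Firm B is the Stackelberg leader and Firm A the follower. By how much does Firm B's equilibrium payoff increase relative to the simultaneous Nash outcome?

Backward induction with Firm B moving first.
- Tier1: Firm A compares 8, -8, -7 and picks Low; Firm B would get 6.
- Tier2: Firm A compares -9, -4, -2 and picks High; Firm B would get 7.
- Tier3: Firm A compares 9, 2, -8 and picks Low; Firm B would get -2.
- Tier4: Firm A compares 8, -8, -8 and picks Low; Firm B would get -3.
- Tier5: Firm A compares 9, 6, -4 and picks Low; Firm B would get 1.
Maximizing over 6, 7, -2, -3, 1, Firm B chooses Tier2. Subgame-perfect outcome: (High, Tier2) with payoffs (-2, 7).
Now find the simultaneous Nash equilibrium.
Firm A's best replies: Tier1→Low; Tier2→High; Tier3→Low; Tier4→Low; Tier5→Low.
Firm B's best replies: Low→Tier1; Mid→Tier5; High→Tier1.
The unique mutual best reply is (Low, Tier1), giving (8, 6).
Firm B's commitment gain: 7 − 6 = 1.

1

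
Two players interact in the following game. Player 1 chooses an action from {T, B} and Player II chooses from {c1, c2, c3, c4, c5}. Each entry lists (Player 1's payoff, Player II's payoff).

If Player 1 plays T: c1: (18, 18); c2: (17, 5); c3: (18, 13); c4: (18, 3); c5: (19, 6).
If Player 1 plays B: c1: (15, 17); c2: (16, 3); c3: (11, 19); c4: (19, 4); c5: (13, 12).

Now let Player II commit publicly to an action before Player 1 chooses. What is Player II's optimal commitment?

c1

Backward induction with Player II moving first.
- c1 → Player 1 plays T (best of 18, 15); Player II gets 18.
- c2 → Player 1 plays T (best of 17, 16); Player II gets 5.
- c3 → Player 1 plays T (best of 18, 11); Player II gets 13.
- c4 → Player 1 plays B (best of 18, 19); Player II gets 4.
- c5 → Player 1 plays T (best of 19, 13); Player II gets 6.
Player II's induced payoffs are 18, 5, 13, 4, 6, so Player II commits to c1. Subgame-perfect outcome: (T, c1) with payoffs (18, 18).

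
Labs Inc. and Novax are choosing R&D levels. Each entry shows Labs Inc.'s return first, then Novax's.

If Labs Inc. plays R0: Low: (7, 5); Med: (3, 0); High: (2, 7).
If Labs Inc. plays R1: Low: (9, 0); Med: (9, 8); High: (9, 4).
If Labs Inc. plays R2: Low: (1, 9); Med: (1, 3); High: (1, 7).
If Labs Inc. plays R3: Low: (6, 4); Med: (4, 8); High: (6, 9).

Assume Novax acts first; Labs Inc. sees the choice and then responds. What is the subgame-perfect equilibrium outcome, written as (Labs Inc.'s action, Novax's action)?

Solve by backward induction (Novax leads).
- Low: BR = R1, leader payoff 0.
- Med: BR = R1, leader payoff 8.
- High: BR = R1, leader payoff 4.
Among 0, 8, 4, the best is 8 at Med. Subgame-perfect outcome: (R1, Med) with payoffs (9, 8).

(R1, Med)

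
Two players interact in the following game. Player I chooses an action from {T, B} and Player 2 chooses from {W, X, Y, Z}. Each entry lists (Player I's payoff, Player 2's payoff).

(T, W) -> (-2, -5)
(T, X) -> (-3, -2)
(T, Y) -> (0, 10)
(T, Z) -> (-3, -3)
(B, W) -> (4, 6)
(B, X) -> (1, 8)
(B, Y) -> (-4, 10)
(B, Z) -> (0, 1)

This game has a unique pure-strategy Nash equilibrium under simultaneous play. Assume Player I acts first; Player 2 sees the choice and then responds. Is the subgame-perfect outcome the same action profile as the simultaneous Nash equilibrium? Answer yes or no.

Solve by backward induction (Player I leads).
- T: BR = Y, leader payoff 0.
- B: BR = Y, leader payoff -4.
Among 0, -4, the best is 0 at T. Subgame-perfect outcome: (T, Y) with payoffs (0, 10).
For the simultaneous game, intersect best replies.
Player I's best replies: W→B; X→B; Y→T; Z→B.
Player 2's best replies: T→Y; B→Y.
Only (T, Y) has each player best-responding; Nash payoffs (0, 10).
Sequential outcome (T, Y) coincides with the Nash profile (T, Y).

yes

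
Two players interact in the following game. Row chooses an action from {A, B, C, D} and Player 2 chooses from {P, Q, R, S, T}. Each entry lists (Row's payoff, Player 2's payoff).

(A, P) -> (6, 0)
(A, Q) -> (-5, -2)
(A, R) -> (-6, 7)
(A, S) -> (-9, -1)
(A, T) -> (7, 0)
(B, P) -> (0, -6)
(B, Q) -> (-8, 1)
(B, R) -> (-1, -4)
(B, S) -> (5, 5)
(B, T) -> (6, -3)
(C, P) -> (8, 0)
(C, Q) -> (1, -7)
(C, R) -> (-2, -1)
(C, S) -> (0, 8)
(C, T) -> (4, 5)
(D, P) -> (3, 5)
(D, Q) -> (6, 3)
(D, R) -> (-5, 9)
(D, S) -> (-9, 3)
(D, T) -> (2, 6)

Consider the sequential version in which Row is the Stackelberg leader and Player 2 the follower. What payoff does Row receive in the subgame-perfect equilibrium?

Solve by backward induction (Row leads).
- A → Player 2 plays R (best of 0, -2, 7, -1, 0); Row gets -6.
- B → Player 2 plays S (best of -6, 1, -4, 5, -3); Row gets 5.
- C → Player 2 plays S (best of 0, -7, -1, 8, 5); Row gets 0.
- D → Player 2 plays R (best of 5, 3, 9, 3, 6); Row gets -5.
Maximizing over -6, 5, 0, -5, Row chooses B. Subgame-perfect outcome: (B, S) with payoffs (5, 5).

5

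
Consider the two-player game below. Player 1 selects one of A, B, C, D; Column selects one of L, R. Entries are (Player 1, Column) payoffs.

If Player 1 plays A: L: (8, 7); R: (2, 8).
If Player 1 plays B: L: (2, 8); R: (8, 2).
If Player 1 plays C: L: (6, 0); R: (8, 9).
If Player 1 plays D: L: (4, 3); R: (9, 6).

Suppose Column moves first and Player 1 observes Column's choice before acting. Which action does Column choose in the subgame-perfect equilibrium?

L

Work backward from Player 1's decision.
- L: BR = A, leader payoff 7.
- R: BR = D, leader payoff 6.
Among 7, 6, the best is 7 at L. Subgame-perfect outcome: (A, L) with payoffs (8, 7).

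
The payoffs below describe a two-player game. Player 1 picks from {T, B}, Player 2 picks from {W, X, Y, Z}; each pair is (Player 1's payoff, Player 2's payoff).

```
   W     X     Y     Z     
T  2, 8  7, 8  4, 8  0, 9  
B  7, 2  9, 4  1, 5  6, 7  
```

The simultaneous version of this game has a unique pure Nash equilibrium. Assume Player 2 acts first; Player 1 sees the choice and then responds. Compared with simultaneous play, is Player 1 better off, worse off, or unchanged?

worse off

Player 1 best-responds to each possible Player 2 move:
- W: Player 1 compares 2, 7 and picks B; Player 2 would get 2.
- X: Player 1 compares 7, 9 and picks B; Player 2 would get 4.
- Y: Player 1 compares 4, 1 and picks T; Player 2 would get 8.
- Z: Player 1 compares 0, 6 and picks B; Player 2 would get 7.
Maximizing over 2, 4, 8, 7, Player 2 chooses Y. Subgame-perfect outcome: (T, Y) with payoffs (4, 8).
Under simultaneous play:
Player 1's best replies: W→B; X→B; Y→T; Z→B.
Player 2's best replies: T→Z; B→Z.
Only (B, Z) has each player best-responding; Nash payoffs (6, 7).
Player 1 earns 4 sequentially versus 6 at the Nash outcome: worse off.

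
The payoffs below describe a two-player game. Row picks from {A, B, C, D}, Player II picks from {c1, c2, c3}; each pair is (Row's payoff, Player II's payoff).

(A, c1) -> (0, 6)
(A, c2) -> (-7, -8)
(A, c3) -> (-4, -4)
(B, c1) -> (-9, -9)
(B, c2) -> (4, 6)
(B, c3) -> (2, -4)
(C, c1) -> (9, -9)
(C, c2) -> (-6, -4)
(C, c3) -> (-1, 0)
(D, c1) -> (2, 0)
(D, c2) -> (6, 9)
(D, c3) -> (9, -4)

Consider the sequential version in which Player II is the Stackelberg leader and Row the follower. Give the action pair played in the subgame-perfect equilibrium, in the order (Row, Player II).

(D, c2)

Row best-responds to each possible Player II move:
- c1 → Row plays C (best of 0, -9, 9, 2); Player II gets -9.
- c2 → Row plays D (best of -7, 4, -6, 6); Player II gets 9.
- c3 → Row plays D (best of -4, 2, -1, 9); Player II gets -4.
Player II's induced payoffs are -9, 9, -4, so Player II commits to c2. Subgame-perfect outcome: (D, c2) with payoffs (6, 9).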